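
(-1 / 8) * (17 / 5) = -17 / 40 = -0.42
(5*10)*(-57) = -2850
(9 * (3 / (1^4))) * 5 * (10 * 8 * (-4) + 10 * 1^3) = -41850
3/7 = 0.43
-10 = -10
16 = 16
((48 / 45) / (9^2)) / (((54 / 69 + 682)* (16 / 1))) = 23 / 19080360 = 0.00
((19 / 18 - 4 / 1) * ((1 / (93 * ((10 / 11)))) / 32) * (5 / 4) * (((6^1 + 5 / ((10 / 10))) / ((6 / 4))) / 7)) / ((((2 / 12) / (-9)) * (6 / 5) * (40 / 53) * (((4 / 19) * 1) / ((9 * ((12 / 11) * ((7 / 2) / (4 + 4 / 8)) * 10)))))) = 2935405 / 95232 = 30.82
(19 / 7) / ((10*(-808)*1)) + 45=2545181 / 56560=45.00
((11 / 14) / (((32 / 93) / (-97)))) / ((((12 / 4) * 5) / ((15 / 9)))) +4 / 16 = -32741 / 1344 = -24.36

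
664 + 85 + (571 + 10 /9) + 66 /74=1322.00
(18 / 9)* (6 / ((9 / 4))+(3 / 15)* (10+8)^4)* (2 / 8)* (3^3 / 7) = 1417356 / 35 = 40495.89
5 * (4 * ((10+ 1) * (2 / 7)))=440 / 7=62.86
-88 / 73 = -1.21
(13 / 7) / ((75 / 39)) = 0.97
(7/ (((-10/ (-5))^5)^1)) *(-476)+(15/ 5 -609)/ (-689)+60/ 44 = -6177299/ 60632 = -101.88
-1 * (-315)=315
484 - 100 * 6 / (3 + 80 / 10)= 4724 / 11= 429.45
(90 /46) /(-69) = -15 /529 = -0.03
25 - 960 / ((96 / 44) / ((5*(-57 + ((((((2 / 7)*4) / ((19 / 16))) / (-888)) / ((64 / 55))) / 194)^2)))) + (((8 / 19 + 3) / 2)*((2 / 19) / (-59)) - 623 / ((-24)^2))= 107910210129108984923 / 860363909284544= 125423.92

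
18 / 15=6 / 5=1.20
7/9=0.78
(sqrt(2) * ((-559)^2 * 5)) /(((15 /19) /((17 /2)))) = 100931363 * sqrt(2) /6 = 23789750.40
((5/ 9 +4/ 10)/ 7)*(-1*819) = -559/ 5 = -111.80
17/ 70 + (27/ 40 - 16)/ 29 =-2319/ 8120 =-0.29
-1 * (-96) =96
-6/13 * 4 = -24/13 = -1.85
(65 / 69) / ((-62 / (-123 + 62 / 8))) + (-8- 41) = -808523 / 17112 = -47.25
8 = 8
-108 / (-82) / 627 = 18 / 8569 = 0.00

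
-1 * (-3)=3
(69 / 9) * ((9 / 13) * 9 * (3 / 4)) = 1863 / 52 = 35.83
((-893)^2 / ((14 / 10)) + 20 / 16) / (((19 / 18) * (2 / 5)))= 717705675 / 532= 1349070.82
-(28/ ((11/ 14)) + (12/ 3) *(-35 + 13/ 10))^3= 162235316664/ 166375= 975118.36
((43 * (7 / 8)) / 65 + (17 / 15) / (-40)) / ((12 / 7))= 15029 / 46800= 0.32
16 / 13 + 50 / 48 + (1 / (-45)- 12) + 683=3150811 / 4680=673.25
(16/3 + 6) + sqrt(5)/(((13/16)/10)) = 38.85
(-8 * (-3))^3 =13824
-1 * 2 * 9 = -18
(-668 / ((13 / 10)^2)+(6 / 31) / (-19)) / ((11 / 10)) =-393462140 / 1094951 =-359.34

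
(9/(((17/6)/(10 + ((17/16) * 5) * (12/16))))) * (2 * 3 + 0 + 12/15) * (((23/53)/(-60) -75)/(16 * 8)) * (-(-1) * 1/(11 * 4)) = -384260553/95518720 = -4.02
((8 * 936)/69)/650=0.17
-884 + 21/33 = -9717/11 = -883.36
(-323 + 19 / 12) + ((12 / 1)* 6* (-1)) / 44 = -42643 / 132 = -323.05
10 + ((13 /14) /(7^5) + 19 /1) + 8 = 8706039 /235298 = 37.00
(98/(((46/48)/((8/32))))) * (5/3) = 980/23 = 42.61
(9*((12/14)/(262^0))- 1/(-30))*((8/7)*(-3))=-6508/245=-26.56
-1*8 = -8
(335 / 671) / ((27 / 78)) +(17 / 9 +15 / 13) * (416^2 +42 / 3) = 41342382550 / 78507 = 526607.60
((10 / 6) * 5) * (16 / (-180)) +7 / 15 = -37 / 135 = -0.27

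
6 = 6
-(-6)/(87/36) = 72/29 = 2.48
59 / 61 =0.97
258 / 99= 86 / 33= 2.61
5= 5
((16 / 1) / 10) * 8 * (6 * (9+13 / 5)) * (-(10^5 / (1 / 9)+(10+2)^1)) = -20045067264 / 25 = -801802690.56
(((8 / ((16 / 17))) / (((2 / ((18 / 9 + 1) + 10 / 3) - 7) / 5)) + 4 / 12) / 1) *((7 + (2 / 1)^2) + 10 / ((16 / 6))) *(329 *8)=-89115901 / 381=-233900.00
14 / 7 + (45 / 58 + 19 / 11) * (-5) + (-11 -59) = -51369 / 638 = -80.52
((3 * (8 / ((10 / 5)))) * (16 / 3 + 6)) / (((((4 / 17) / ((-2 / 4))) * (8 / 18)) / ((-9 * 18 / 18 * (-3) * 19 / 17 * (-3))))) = 235467 / 4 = 58866.75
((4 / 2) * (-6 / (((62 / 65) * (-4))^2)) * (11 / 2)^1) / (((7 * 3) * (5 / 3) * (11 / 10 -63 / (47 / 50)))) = 6552975 / 3334762256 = 0.00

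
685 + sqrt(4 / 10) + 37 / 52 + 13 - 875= -175.66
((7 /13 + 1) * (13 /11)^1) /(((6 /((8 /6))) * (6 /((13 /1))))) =260 /297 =0.88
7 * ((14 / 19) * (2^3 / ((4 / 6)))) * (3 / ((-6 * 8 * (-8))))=147 / 304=0.48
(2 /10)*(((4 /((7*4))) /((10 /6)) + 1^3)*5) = 38 /35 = 1.09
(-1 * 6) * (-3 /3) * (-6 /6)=-6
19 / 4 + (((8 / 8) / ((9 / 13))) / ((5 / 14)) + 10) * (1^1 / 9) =6.31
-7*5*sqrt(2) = -35*sqrt(2) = -49.50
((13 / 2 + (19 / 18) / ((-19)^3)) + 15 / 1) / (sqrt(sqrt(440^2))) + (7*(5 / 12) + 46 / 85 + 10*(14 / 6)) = 69853*sqrt(110) / 714780 + 9109 / 340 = 27.82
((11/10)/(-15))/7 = -11/1050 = -0.01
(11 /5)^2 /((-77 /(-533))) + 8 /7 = 6063 /175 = 34.65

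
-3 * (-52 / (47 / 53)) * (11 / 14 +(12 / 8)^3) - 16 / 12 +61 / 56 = 5777405 / 7896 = 731.69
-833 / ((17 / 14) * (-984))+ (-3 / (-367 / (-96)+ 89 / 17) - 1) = -4611499 / 7273236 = -0.63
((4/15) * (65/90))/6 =13/405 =0.03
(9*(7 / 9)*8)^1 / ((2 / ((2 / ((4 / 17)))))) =238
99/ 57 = 33/ 19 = 1.74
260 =260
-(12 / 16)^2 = -9 / 16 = -0.56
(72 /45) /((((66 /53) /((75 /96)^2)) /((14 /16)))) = 46375 /67584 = 0.69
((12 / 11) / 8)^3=27 / 10648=0.00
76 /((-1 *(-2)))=38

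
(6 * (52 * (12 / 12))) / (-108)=-26 / 9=-2.89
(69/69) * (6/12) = 1/2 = 0.50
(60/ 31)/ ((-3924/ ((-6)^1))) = 10/ 3379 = 0.00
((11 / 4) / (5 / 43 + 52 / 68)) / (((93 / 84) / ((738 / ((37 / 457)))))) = 1355977953 / 52762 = 25699.90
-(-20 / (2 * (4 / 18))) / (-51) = -15 / 17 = -0.88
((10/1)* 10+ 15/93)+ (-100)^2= 313105/31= 10100.16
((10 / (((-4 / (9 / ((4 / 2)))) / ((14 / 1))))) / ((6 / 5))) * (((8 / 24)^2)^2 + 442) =-6265525 / 108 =-58014.12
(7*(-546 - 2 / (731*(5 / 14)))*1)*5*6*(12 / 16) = -62863227 / 731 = -85996.21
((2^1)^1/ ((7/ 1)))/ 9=0.03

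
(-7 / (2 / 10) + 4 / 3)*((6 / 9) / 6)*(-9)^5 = 220887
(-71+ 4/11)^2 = 603729/121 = 4989.50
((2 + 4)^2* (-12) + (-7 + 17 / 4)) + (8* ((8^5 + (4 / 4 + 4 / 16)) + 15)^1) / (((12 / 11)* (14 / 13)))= 4679018 / 21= 222810.38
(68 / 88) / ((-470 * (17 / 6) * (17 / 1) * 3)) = -0.00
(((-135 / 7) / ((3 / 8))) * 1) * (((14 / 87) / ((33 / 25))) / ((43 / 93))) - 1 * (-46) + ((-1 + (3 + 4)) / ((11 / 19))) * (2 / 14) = 3257032 / 96019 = 33.92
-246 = -246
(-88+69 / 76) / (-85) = 6619 / 6460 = 1.02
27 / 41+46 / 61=3533 / 2501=1.41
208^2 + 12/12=43265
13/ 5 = 2.60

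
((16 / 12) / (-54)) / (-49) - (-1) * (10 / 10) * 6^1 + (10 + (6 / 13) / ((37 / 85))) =32570576 / 1909089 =17.06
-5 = -5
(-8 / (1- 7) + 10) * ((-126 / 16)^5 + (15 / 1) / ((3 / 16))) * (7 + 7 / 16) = -2002395953369 / 786432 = -2546178.12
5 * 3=15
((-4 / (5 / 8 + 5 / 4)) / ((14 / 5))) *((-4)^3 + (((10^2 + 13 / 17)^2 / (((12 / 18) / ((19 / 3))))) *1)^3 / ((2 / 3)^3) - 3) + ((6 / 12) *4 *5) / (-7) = -4679169147537159848801345 / 2027555796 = -2307788104657002.42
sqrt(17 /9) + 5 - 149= -144 + sqrt(17) /3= -142.63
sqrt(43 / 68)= sqrt(731) / 34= 0.80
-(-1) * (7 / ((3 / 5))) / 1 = 35 / 3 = 11.67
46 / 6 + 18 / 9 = 29 / 3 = 9.67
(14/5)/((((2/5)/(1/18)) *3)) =7/54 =0.13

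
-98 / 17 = -5.76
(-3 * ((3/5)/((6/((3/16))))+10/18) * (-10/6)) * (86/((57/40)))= 177805/1026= 173.30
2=2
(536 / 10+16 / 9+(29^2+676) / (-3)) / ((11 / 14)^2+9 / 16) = -15886192 / 41625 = -381.65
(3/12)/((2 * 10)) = 1/80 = 0.01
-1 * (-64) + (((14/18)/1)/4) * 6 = 391/6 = 65.17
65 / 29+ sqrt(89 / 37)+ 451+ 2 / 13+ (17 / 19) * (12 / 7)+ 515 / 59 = sqrt(3293) / 37+ 1371647897 / 2958319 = 465.21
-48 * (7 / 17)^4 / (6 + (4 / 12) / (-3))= -1037232 / 4426613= -0.23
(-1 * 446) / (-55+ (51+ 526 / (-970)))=216310 / 2203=98.19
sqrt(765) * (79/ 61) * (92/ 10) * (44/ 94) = 239844 * sqrt(85)/ 14335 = 154.26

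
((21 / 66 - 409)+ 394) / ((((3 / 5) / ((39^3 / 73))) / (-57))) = 1820203515 / 1606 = 1133377.03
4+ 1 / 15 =61 / 15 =4.07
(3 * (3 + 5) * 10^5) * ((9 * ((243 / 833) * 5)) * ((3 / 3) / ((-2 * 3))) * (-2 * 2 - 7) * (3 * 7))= 1212957983.19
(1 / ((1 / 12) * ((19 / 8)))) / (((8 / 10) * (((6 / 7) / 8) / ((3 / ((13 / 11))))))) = 36960 / 247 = 149.64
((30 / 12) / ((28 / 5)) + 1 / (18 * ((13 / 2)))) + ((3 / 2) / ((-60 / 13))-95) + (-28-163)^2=596004809 / 16380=36386.13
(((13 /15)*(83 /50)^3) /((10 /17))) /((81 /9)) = 0.75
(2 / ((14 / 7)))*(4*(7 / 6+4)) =62 / 3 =20.67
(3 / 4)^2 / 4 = 0.14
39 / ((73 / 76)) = 2964 / 73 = 40.60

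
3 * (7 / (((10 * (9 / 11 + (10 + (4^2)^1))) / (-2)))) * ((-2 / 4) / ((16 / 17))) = 3927 / 47200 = 0.08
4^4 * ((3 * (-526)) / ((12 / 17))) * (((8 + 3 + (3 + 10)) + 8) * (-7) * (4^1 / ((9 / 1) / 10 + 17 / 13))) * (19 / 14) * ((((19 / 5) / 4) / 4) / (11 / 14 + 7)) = 42971961344 / 4469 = 9615565.30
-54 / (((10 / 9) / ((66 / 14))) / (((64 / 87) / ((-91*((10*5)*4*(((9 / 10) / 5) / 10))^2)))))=0.14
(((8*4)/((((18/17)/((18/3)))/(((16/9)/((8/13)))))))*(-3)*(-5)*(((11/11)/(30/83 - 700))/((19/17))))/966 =-4989296/479617551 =-0.01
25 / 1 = 25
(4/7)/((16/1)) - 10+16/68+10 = 129/476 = 0.27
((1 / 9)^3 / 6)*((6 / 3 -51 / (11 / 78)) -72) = -2374 / 24057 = -0.10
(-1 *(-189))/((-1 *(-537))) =63/179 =0.35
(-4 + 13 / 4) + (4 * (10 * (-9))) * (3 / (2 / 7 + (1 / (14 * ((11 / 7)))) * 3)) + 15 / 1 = -132315 / 52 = -2544.52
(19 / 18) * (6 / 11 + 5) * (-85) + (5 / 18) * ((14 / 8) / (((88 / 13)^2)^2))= -238702872325 / 479756288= -497.55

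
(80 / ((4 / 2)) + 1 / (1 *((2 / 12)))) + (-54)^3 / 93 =-51062 / 31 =-1647.16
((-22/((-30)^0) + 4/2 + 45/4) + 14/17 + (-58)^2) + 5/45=2053985/612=3356.18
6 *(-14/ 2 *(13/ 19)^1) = -546/ 19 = -28.74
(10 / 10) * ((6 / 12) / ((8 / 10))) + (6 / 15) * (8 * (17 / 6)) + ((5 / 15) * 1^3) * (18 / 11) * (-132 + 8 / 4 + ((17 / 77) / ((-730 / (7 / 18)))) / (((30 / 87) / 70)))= -12980365 / 211992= -61.23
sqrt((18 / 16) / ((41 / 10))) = 3*sqrt(205) / 82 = 0.52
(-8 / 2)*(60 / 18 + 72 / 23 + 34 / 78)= -27.60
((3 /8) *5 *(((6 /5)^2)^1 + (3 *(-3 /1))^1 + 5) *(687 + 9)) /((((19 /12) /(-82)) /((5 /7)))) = 16436736 /133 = 123584.48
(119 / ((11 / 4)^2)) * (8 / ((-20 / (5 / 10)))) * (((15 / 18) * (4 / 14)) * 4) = -1088 / 363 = -3.00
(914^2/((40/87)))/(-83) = -18169863/830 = -21891.40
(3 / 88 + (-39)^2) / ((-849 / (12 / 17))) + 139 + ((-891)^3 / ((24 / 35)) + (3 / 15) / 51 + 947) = -6550866456667361 / 6350520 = -1031548039.64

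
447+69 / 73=447.95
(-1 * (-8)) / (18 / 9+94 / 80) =320 / 127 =2.52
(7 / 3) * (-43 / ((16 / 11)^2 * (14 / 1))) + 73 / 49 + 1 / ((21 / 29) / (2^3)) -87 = -5859299 / 75264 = -77.85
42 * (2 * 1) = 84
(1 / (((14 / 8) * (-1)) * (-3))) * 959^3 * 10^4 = 5039851880000 / 3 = 1679950626666.67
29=29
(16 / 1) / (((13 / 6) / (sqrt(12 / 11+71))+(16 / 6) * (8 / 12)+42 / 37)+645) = 280488404160 / 11358251924197 - 1182816 * sqrt(8723) / 11358251924197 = 0.02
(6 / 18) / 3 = 1 / 9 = 0.11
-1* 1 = -1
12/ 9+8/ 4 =10/ 3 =3.33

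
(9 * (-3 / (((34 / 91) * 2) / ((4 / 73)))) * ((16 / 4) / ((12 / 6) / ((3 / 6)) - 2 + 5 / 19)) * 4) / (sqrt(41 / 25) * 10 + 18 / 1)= -420147 / 266815 + 46683 * sqrt(41) / 266815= -0.45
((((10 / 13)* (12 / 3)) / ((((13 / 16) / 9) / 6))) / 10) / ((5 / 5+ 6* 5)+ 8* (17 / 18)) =31104 / 58643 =0.53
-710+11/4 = -2829/4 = -707.25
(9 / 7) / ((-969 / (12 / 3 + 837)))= -2523 / 2261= -1.12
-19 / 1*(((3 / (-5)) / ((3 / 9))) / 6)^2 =-171 / 100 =-1.71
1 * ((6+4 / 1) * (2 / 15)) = 1.33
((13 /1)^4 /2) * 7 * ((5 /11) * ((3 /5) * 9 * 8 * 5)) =107960580 /11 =9814598.18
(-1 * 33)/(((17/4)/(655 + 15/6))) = -86790/17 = -5105.29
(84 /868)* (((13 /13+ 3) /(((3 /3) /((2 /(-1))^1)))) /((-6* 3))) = 4 /93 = 0.04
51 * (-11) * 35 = -19635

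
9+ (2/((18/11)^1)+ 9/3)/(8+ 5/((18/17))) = 2137/229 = 9.33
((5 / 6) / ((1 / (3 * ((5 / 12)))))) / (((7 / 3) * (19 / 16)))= 0.38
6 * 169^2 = 171366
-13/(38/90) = -585/19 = -30.79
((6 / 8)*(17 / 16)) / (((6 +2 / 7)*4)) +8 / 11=8549 / 11264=0.76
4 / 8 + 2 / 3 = 7 / 6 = 1.17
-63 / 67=-0.94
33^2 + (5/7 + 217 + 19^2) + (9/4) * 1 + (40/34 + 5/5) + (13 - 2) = 801175/476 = 1683.14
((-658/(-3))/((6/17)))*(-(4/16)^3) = -5593/576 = -9.71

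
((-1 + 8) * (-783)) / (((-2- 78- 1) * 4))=203 / 12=16.92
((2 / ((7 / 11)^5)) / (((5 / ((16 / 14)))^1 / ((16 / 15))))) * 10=82458112 / 1764735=46.73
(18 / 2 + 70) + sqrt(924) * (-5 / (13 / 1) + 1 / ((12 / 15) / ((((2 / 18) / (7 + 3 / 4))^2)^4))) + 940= 1019 -367141625321230679690 * sqrt(231) / 477284112917602652493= 1007.31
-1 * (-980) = 980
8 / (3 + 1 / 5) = 5 / 2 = 2.50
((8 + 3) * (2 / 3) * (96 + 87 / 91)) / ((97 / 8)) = 517616 / 8827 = 58.64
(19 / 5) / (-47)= -19 / 235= -0.08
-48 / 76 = -0.63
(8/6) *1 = 4/3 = 1.33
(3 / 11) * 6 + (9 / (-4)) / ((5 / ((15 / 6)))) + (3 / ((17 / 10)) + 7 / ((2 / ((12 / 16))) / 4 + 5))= 309 / 88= 3.51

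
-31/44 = -0.70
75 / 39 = 25 / 13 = 1.92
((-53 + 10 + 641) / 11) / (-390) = -23 / 165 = -0.14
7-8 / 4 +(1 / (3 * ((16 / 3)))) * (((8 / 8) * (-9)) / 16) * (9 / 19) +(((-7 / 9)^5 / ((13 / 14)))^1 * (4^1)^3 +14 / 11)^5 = -2077559.22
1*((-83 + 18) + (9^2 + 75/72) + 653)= 16081/24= 670.04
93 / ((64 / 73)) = 6789 / 64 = 106.08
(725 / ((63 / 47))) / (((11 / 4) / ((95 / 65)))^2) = 196817200 / 1288287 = 152.77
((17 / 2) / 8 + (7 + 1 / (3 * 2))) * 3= 395 / 16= 24.69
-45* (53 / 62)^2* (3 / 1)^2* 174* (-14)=692825805 / 961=720942.57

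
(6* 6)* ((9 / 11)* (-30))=-9720 / 11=-883.64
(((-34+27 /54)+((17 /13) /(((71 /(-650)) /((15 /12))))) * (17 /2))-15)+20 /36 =-447671 /2556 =-175.15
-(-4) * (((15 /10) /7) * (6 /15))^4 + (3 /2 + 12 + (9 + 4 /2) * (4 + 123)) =4233263773 /3001250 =1410.50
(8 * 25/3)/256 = 25/96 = 0.26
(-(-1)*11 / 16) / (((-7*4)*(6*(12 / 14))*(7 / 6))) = -11 / 2688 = -0.00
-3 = -3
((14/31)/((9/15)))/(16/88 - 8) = -385/3999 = -0.10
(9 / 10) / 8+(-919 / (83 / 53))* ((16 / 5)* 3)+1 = -37399589 / 6640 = -5632.47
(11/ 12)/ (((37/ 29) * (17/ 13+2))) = 4147/ 19092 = 0.22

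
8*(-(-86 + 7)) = 632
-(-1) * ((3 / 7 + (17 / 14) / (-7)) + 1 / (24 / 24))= 123 / 98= 1.26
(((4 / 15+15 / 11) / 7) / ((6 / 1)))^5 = 1408514752349 / 15983289768669300000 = 0.00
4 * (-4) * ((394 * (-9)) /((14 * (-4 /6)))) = -42552 /7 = -6078.86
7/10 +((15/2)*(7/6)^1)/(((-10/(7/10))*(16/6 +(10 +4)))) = 2653/4000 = 0.66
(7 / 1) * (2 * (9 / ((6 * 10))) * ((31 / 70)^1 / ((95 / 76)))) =93 / 125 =0.74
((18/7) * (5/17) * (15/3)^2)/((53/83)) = 186750/6307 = 29.61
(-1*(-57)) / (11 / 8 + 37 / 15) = 6840 / 461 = 14.84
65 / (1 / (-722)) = -46930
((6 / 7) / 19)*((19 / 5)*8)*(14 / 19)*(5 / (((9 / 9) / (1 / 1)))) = 96 / 19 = 5.05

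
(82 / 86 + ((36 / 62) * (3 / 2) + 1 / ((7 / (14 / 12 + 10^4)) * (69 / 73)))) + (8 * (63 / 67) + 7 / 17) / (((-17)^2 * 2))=41835645667523 / 27643451409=1513.40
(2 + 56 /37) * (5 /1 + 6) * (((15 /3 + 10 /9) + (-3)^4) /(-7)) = -160160 /333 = -480.96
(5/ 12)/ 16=5/ 192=0.03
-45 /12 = -15 /4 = -3.75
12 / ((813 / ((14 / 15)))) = 0.01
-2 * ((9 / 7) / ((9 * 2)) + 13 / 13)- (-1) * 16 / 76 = -257 / 133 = -1.93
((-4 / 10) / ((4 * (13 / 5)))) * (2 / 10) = -1 / 130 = -0.01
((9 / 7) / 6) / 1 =3 / 14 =0.21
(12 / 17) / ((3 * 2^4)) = 1 / 68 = 0.01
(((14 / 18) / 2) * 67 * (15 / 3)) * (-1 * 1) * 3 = -2345 / 6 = -390.83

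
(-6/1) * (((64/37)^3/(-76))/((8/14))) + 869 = 837019811/962407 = 869.72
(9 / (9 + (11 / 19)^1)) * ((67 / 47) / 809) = 11457 / 6920186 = 0.00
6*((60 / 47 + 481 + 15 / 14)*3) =2862387 / 329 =8700.26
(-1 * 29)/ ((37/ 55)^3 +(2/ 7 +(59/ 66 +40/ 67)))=-13577198250/ 974336917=-13.93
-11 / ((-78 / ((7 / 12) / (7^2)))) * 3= 11 / 2184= 0.01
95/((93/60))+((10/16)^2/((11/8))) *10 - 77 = -17553/1364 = -12.87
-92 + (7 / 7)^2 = -91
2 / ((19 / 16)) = 32 / 19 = 1.68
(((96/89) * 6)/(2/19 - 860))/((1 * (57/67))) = -2144/242347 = -0.01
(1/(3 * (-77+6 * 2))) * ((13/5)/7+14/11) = -211/25025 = -0.01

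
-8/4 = -2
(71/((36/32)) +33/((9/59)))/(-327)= -2515/2943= -0.85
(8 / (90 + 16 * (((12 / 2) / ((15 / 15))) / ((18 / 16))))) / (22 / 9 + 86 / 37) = 0.01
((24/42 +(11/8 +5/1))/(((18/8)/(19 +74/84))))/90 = 64963/95256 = 0.68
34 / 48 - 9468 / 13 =-227011 / 312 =-727.60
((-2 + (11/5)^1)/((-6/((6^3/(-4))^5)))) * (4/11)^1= 306110016/55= 5565636.65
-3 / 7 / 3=-1 / 7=-0.14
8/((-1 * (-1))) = 8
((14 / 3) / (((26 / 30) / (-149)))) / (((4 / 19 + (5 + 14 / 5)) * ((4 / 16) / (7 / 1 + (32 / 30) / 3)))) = -262377080 / 89037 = -2946.83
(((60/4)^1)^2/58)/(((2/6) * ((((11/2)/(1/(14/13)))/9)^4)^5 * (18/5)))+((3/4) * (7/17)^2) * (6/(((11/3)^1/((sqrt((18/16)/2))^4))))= 3205223881758950354344068854097984200978992246557/230345803770756023159175853263144194911017472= 13914.84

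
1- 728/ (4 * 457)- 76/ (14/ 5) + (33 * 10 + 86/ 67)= 65316369/ 214333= 304.74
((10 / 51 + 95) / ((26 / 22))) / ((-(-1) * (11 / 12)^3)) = 2796480 / 26741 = 104.58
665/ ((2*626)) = 665/ 1252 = 0.53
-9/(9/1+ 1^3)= -9/10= -0.90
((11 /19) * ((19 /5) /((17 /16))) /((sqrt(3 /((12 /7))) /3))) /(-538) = -528 * sqrt(7) /160055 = -0.01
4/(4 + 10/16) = 32/37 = 0.86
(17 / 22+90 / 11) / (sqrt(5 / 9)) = 591 * sqrt(5) / 110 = 12.01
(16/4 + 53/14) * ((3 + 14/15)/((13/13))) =30.62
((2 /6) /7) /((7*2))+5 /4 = 1.25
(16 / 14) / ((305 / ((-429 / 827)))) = -3432 / 1765645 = -0.00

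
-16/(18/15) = -40/3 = -13.33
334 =334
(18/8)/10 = 9/40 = 0.22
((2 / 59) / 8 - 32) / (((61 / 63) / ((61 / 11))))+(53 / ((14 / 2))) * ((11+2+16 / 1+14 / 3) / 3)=-16073531 / 163548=-98.28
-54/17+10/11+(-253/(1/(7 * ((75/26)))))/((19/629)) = -15623484431/92378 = -169125.60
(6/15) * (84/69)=0.49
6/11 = 0.55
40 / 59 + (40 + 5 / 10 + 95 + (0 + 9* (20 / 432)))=96709 / 708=136.59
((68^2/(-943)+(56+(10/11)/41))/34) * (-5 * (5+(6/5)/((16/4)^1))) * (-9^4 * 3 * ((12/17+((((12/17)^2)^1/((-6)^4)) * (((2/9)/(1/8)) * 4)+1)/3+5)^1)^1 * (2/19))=482797523701980/968288431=498609.20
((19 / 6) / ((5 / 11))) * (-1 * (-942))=32813 / 5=6562.60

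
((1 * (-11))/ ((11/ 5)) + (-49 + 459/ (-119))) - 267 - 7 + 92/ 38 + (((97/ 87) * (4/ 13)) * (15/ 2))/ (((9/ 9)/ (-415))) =-70057405/ 50141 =-1397.21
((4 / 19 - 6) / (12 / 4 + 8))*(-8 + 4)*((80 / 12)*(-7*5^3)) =-12280.70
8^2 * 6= 384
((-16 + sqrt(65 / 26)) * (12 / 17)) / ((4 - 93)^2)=-192 / 134657 + 6 * sqrt(10) / 134657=-0.00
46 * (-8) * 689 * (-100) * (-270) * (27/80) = -2310492600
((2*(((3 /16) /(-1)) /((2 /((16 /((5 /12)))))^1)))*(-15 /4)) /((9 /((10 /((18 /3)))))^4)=625 /19683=0.03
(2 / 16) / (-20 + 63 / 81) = -9 / 1384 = -0.01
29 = 29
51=51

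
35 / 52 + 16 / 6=521 / 156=3.34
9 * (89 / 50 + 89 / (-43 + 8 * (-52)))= 36401 / 2550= 14.27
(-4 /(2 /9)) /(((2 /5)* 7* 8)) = -45 /56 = -0.80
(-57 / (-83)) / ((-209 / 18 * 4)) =-27 / 1826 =-0.01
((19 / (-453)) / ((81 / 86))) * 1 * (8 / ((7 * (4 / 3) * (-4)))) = 817 / 85617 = 0.01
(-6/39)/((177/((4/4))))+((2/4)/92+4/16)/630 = -41231/88910640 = -0.00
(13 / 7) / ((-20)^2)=13 / 2800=0.00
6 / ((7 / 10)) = 60 / 7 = 8.57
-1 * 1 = -1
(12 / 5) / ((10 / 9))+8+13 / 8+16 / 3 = 10271 / 600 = 17.12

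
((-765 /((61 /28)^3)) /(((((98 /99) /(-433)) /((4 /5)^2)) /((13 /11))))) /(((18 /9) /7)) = 97230212352 /1134905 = 85672.56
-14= -14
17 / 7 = 2.43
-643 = -643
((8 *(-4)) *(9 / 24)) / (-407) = 12 / 407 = 0.03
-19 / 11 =-1.73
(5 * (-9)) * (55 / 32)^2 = -136125 / 1024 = -132.93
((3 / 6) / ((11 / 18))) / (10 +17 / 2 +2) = 18 / 451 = 0.04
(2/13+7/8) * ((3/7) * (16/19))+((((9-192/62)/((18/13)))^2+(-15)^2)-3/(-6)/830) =1511454431779/6205960215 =243.55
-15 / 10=-3 / 2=-1.50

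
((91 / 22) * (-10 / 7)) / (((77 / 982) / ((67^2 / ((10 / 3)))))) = -85959861 / 847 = -101487.44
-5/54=-0.09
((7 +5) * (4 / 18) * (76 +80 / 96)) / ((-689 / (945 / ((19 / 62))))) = -12004440 / 13091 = -917.00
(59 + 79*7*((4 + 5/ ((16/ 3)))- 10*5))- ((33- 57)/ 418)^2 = -24860.57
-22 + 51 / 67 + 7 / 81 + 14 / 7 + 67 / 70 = -6912191 / 379890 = -18.20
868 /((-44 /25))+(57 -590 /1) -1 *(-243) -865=-18130 /11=-1648.18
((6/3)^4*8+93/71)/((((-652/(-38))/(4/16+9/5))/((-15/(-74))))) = 3.13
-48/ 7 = -6.86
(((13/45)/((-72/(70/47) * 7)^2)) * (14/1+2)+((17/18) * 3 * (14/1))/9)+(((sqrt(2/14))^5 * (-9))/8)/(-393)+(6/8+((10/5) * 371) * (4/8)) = 3 * sqrt(7)/359464+2422997135/6441444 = 376.16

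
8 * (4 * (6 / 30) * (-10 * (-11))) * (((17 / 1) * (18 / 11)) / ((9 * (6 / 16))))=17408 / 3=5802.67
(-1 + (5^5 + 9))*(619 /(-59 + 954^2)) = 1939327 /910057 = 2.13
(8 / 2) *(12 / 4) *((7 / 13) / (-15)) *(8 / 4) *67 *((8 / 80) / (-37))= 1876 / 12025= 0.16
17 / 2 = 8.50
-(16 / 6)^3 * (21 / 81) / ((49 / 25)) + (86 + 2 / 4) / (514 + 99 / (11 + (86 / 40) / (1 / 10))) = -2.34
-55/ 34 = -1.62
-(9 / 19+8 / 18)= -157 / 171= -0.92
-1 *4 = -4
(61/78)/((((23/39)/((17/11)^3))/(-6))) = -899079/30613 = -29.37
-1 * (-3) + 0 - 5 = -2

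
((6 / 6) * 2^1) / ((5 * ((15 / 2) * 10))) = 2 / 375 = 0.01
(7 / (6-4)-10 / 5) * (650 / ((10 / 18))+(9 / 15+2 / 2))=8787 / 5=1757.40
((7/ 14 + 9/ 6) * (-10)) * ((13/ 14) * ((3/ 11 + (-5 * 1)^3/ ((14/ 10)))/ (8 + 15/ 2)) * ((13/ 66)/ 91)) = 891020/ 3859779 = 0.23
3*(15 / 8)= 45 / 8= 5.62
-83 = -83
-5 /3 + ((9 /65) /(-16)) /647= -3364427 /2018640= -1.67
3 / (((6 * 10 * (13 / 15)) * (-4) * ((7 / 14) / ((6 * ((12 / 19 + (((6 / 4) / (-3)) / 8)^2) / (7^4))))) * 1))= -27819 / 607280128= -0.00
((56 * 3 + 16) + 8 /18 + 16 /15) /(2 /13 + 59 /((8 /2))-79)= -434096 /149985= -2.89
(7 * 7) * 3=147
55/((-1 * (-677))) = 55/677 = 0.08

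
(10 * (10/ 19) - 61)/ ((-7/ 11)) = 11649/ 133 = 87.59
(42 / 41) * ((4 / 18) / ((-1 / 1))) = -28 / 123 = -0.23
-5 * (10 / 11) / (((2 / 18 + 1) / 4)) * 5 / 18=-50 / 11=-4.55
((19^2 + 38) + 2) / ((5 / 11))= 4411 / 5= 882.20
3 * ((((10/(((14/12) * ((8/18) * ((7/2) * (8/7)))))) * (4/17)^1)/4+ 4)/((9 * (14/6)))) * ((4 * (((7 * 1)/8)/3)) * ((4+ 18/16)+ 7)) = 197783/22848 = 8.66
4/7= 0.57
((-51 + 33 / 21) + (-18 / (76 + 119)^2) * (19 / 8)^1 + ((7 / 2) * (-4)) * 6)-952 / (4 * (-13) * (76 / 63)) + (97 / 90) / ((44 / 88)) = -116.10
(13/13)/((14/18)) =9/7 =1.29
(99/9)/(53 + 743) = 11/796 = 0.01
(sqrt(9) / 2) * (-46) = -69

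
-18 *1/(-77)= 18/77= 0.23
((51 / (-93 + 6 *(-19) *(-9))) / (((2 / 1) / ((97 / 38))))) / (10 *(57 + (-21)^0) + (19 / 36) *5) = 14841 / 123941275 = 0.00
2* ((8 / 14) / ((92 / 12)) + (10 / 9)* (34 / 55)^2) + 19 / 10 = 5081539 / 1753290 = 2.90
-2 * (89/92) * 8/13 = -1.19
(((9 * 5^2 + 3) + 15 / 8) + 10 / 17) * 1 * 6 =1382.78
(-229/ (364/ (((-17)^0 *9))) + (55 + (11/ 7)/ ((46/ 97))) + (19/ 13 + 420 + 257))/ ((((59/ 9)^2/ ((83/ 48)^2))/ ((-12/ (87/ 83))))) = -31498551366957/ 54089281792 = -582.34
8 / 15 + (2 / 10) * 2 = 14 / 15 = 0.93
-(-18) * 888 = 15984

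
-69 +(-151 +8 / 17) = -3732 / 17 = -219.53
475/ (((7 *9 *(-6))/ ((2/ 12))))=-475/ 2268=-0.21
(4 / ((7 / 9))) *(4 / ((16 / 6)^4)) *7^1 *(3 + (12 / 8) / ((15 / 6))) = 6561 / 640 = 10.25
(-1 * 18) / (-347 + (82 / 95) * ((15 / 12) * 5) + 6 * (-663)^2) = -228 / 33402917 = -0.00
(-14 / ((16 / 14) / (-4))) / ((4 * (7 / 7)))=49 / 4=12.25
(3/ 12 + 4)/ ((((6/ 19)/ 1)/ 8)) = 323/ 3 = 107.67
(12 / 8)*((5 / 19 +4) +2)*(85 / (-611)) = -30345 / 23218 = -1.31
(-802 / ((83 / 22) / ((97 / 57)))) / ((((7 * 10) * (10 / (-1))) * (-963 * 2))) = -427867 / 1594583550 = -0.00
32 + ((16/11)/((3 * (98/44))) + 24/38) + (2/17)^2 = 26526344/807177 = 32.86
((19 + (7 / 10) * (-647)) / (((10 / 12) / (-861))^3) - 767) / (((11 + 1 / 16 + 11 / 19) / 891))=81016624923967318608 / 2211875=36628030482720.46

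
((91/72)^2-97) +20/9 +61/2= -324935/5184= -62.68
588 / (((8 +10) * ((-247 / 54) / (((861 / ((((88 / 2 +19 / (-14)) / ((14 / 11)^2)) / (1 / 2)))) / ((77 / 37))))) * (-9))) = 407939504 / 65422643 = 6.24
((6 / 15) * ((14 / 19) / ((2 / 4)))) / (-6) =-28 / 285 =-0.10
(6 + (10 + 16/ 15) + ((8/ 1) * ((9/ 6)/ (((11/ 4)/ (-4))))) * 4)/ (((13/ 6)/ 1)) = -17408/ 715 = -24.35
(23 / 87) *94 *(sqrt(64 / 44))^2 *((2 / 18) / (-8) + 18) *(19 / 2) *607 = 3748981.55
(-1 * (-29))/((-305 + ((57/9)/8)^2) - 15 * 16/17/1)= -0.09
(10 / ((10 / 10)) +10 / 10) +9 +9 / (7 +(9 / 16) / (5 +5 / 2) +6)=10820 / 523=20.69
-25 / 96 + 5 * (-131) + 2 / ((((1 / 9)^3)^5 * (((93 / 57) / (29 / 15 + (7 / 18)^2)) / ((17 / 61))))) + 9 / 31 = 146620493464826.34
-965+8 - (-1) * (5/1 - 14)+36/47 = -45366/47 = -965.23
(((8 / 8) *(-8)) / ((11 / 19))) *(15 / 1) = -2280 / 11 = -207.27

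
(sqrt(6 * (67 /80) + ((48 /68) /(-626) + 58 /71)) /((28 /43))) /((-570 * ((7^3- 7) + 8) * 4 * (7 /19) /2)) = -sqrt(333452205307610) /710851545600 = -0.00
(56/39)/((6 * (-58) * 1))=-0.00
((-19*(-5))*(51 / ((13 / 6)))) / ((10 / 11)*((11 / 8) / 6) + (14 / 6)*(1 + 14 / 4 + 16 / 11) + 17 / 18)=1354320 / 9113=148.61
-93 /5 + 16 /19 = -1687 /95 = -17.76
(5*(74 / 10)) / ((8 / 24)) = 111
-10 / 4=-2.50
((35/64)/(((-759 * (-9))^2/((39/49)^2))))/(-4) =-845/455260684032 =-0.00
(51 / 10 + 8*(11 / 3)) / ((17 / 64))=33056 / 255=129.63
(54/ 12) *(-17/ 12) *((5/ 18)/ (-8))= 85/ 384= 0.22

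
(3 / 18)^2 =1 / 36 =0.03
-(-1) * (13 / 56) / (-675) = -13 / 37800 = -0.00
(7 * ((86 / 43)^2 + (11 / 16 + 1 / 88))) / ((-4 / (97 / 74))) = -561533 / 52096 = -10.78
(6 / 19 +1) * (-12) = -300 / 19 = -15.79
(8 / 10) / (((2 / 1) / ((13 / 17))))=26 / 85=0.31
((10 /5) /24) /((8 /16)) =1 /6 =0.17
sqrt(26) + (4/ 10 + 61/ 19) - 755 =-71382/ 95 + sqrt(26) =-746.29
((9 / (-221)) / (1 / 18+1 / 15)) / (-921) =270 / 746317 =0.00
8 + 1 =9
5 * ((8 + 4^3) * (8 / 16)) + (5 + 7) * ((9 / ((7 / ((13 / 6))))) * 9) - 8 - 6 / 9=9916 / 21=472.19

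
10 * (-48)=-480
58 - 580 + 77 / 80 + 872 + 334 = 54797 / 80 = 684.96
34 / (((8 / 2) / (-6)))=-51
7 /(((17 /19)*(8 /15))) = 14.67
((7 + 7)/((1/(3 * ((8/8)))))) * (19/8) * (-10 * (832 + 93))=-1845375/2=-922687.50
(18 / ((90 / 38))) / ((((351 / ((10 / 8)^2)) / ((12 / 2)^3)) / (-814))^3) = -3644070656.01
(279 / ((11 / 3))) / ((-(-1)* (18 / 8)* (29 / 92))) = 34224 / 319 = 107.29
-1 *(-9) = 9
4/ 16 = 1/ 4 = 0.25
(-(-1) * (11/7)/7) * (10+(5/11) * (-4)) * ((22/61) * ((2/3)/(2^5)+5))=39765/11956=3.33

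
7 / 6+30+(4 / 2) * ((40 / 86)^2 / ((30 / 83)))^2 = 31.88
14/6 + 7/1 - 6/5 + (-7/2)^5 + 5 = -245801/480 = -512.09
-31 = -31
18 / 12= 3 / 2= 1.50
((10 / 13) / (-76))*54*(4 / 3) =-180 / 247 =-0.73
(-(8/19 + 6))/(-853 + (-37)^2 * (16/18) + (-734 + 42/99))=12078/695381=0.02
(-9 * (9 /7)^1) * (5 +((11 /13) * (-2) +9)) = -142.42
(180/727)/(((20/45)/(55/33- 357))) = -143910/727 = -197.95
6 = 6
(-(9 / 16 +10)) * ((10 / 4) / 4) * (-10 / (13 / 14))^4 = -15006250 / 169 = -88794.38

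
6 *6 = 36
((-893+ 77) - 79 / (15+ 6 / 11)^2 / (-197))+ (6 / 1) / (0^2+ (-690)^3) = -28595733101335553 / 35043861829500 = -816.00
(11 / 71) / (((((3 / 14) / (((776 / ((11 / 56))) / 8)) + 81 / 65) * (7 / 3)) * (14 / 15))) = 8322600 / 145834781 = 0.06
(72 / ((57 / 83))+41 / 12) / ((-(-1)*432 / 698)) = 8614367 / 49248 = 174.92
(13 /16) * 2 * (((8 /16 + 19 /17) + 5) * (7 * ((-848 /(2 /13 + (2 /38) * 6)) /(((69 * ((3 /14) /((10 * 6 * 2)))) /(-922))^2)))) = -1984870278503840000 /260797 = -7610786468033.91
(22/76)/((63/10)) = 0.05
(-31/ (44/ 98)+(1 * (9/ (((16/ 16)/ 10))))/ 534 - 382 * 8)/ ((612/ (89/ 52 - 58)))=5969625281/ 20770464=287.41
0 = 0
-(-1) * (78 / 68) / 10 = 39 / 340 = 0.11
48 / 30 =8 / 5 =1.60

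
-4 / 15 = -0.27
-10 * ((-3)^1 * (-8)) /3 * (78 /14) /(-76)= 780 /133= 5.86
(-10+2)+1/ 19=-151/ 19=-7.95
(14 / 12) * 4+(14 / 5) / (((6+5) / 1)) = 812 / 165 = 4.92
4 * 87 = 348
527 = 527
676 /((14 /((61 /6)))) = 10309 /21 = 490.90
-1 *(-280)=280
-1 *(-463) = 463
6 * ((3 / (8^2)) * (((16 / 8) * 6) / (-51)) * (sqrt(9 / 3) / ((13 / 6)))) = -27 * sqrt(3) / 884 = -0.05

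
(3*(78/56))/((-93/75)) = -2925/868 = -3.37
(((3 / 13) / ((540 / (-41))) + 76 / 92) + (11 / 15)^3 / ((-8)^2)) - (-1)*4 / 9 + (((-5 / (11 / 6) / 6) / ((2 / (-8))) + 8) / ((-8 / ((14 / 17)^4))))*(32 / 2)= -461195350510261 / 59335322904000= -7.77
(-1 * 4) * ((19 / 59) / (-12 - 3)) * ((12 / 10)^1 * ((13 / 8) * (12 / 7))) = 2964 / 10325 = 0.29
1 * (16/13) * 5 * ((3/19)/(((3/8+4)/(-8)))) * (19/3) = -1024/91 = -11.25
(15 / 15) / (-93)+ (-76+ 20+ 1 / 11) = -57206 / 1023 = -55.92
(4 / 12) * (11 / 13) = 11 / 39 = 0.28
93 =93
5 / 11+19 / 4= 229 / 44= 5.20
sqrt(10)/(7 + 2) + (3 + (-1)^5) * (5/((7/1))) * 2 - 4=-8/7 + sqrt(10)/9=-0.79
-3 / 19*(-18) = 54 / 19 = 2.84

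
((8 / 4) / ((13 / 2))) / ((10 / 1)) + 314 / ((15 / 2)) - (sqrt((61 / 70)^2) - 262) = 827261 / 2730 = 303.03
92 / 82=46 / 41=1.12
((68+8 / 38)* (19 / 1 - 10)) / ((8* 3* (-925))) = -486 / 17575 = -0.03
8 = 8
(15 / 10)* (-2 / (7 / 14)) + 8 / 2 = -2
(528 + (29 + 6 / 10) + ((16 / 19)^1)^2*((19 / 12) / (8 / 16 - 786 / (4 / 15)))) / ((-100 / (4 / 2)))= -234162566 / 20997375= -11.15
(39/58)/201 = 13/3886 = 0.00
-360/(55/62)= -4464/11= -405.82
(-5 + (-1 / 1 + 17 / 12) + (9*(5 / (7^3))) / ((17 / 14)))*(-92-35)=568.36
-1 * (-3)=3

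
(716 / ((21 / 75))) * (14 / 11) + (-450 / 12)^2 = 205075 / 44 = 4660.80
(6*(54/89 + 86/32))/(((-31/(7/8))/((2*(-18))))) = 886599/44144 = 20.08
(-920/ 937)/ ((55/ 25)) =-4600/ 10307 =-0.45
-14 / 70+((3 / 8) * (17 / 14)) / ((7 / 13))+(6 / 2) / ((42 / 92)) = 28291 / 3920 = 7.22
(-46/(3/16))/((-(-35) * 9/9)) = -736/105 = -7.01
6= 6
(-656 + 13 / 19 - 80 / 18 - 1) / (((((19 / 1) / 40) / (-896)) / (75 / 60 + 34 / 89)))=588198822400 / 289161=2034156.83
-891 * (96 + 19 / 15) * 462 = -200195226 / 5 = -40039045.20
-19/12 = -1.58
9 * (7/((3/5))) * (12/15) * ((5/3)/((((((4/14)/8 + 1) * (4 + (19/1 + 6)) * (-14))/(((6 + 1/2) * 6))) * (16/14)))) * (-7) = 66885/841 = 79.53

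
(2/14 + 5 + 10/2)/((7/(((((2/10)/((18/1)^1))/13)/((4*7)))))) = 0.00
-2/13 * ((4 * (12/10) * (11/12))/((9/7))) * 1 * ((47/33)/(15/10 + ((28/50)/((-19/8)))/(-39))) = -250040/502191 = -0.50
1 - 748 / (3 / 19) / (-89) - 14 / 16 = 113963 / 2136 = 53.35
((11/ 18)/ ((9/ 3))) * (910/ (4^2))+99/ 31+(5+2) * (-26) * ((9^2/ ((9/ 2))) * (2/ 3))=-29050205/ 13392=-2169.22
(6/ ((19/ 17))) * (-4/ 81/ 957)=-136/ 490941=-0.00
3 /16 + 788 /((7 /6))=75669 /112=675.62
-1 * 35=-35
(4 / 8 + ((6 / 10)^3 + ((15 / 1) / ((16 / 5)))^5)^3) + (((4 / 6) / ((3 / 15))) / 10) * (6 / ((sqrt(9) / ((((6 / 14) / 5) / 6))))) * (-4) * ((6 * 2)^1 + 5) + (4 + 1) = 548267661874060467065789794335147643 / 47287796087390208000000000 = 11594273940.38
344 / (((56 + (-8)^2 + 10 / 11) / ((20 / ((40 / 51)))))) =48246 / 665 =72.55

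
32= 32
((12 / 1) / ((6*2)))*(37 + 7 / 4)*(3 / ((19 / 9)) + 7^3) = 253580 / 19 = 13346.32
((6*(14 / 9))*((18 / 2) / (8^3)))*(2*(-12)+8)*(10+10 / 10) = -231 / 8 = -28.88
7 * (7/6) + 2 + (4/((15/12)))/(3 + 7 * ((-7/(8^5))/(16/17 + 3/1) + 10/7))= 2971830917/285400950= 10.41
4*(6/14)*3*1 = 36/7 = 5.14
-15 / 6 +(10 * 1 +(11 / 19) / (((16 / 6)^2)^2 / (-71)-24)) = 1835349 / 245480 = 7.48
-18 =-18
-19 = -19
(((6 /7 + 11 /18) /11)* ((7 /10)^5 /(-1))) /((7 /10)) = -12691 /396000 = -0.03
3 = 3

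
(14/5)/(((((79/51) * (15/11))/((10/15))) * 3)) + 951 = 16909261/17775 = 951.29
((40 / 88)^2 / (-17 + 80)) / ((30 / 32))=80 / 22869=0.00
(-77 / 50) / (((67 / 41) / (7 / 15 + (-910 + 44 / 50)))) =215146393 / 251250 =856.30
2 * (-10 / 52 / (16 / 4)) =-5 / 52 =-0.10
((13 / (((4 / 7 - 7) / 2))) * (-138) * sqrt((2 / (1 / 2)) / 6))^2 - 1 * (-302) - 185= 140259743 / 675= 207792.21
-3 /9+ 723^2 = 1568186 /3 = 522728.67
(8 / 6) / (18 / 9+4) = 2 / 9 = 0.22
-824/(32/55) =-1416.25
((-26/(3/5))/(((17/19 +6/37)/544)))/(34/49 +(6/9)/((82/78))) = -24969941360/1486743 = -16795.06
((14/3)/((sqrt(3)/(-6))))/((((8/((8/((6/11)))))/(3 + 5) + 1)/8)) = -9856 * sqrt(3)/141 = -121.07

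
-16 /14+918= 6418 /7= 916.86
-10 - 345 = -355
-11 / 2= -5.50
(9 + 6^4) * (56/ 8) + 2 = 9137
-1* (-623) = 623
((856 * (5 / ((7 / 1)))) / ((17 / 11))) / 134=23540 / 7973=2.95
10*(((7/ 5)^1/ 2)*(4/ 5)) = 28/ 5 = 5.60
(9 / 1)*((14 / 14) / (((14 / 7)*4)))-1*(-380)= 3049 / 8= 381.12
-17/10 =-1.70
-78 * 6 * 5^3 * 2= -117000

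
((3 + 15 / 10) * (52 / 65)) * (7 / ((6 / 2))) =42 / 5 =8.40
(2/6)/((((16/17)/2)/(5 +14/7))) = 119/24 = 4.96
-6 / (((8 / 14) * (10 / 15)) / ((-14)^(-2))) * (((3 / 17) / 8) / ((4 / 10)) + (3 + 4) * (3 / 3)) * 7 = -17271 / 4352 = -3.97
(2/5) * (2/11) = 4/55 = 0.07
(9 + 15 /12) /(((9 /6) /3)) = 41 /2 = 20.50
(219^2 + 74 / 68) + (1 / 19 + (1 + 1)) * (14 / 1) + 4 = 31004657 / 646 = 47994.83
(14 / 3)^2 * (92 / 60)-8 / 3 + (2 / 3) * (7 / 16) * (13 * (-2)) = 12497 / 540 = 23.14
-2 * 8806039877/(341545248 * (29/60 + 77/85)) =-748513389545/20165400684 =-37.12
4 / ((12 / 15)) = 5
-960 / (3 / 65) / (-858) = 24.24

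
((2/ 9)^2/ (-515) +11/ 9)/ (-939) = -0.00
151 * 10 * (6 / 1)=9060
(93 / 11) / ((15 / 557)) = 313.95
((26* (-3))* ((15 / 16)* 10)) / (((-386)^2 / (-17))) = 49725 / 595984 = 0.08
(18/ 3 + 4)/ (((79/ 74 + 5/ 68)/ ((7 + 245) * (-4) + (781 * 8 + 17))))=132266120/ 2871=46069.70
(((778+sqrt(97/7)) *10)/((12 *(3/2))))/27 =5 *sqrt(679)/1701+3890/243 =16.08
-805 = -805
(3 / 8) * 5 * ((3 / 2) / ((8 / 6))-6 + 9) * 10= 2475 / 32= 77.34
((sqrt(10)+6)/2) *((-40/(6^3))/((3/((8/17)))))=-40/459 - 20 *sqrt(10)/1377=-0.13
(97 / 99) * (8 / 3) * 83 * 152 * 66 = 19580032 / 9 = 2175559.11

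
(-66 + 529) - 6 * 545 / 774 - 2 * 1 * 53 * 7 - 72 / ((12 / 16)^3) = -58552 / 129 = -453.89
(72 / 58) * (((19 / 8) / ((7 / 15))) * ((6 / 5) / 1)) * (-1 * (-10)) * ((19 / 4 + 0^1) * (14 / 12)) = 48735 / 116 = 420.13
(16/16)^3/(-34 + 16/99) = -99/3350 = -0.03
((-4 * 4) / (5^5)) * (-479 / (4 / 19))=36404 / 3125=11.65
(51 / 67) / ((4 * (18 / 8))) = 17 / 201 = 0.08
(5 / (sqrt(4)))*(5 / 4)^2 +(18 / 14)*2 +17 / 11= 19769 / 2464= 8.02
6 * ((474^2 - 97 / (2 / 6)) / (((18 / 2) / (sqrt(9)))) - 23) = 448632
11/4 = 2.75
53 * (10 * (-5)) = -2650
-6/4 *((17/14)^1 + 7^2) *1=-2109/28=-75.32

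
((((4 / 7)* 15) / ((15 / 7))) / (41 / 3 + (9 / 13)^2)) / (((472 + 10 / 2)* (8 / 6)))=169 / 380116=0.00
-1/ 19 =-0.05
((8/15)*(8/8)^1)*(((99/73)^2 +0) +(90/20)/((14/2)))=49380/37303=1.32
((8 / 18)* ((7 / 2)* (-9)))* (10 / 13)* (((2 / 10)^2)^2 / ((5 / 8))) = -0.03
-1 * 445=-445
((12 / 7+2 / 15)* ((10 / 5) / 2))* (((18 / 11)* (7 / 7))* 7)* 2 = 2328 / 55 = 42.33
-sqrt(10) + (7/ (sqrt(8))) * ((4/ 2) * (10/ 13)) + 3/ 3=-sqrt(10) + 1 + 35 * sqrt(2)/ 13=1.65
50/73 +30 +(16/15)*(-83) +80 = 22.15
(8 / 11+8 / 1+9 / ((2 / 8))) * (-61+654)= 291756 / 11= 26523.27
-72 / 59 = -1.22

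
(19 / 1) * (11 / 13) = 209 / 13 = 16.08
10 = 10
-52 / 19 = -2.74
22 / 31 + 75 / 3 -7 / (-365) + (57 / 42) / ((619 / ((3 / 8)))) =20183550971 / 784446320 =25.73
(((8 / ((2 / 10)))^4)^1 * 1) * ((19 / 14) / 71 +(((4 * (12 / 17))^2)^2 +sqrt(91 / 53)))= 2560000 * sqrt(4823) / 53 +6756035075840000 / 41509937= 166111515.28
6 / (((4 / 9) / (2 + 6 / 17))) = 540 / 17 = 31.76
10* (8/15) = 16/3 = 5.33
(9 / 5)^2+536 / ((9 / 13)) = 174929 / 225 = 777.46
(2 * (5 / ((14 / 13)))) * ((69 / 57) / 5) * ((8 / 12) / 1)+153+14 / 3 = 159.17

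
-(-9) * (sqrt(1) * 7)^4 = 21609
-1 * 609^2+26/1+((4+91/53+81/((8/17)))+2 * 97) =-157084859/424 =-370483.16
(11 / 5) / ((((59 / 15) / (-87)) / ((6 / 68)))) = -8613 / 2006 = -4.29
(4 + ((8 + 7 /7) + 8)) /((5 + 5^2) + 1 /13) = 273 /391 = 0.70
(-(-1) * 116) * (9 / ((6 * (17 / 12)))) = 2088 / 17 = 122.82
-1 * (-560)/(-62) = -280/31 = -9.03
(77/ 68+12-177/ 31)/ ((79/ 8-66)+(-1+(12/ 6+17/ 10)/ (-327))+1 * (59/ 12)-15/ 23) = -0.14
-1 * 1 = -1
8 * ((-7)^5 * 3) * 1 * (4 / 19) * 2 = -3226944 / 19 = -169839.16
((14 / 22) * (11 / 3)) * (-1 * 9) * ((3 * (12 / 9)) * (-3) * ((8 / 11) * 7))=14112 / 11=1282.91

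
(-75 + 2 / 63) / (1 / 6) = -449.81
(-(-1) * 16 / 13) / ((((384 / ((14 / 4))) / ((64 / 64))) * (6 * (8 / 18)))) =7 / 1664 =0.00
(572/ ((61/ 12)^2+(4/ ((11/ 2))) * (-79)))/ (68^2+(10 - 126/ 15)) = -566280/ 144772607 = -0.00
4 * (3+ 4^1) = 28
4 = 4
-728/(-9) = 728/9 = 80.89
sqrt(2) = 1.41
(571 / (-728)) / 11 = -571 / 8008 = -0.07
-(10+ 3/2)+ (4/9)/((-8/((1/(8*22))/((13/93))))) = -157903/13728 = -11.50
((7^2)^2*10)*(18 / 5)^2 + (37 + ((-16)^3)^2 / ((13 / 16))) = 1362405709 / 65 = 20960087.83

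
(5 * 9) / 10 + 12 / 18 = 5.17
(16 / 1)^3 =4096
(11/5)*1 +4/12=38/15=2.53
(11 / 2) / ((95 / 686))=3773 / 95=39.72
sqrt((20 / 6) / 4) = sqrt(30) / 6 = 0.91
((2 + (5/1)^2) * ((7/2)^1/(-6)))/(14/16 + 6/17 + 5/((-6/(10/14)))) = -44982/1807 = -24.89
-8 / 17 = -0.47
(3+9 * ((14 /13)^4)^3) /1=580139466745107 /23298085122481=24.90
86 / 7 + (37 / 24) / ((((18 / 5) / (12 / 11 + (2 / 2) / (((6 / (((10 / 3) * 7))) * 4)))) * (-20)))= 58637165 / 4790016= 12.24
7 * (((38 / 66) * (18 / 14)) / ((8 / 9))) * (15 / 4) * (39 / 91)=23085 / 2464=9.37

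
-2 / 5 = -0.40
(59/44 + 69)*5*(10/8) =77375/176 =439.63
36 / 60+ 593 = 2968 / 5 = 593.60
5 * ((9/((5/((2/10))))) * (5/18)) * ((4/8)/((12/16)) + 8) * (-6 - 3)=-39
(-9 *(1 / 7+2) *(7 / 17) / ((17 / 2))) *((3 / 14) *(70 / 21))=-1350 / 2023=-0.67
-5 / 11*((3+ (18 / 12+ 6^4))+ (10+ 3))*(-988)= 6488690 / 11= 589880.91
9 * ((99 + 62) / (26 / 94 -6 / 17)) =-1157751 / 61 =-18979.52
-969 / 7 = -138.43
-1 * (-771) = 771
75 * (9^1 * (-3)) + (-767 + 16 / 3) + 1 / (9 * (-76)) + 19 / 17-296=-35832269 / 11628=-3081.55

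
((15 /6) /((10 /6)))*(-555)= -1665 /2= -832.50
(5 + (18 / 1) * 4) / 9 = 77 / 9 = 8.56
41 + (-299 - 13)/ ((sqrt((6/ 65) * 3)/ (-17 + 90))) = 41 - 3796 * sqrt(130) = -43240.06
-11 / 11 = -1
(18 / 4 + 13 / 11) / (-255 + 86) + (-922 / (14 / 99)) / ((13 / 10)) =-130528415 / 26026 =-5015.31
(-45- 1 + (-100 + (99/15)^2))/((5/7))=-17927/125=-143.42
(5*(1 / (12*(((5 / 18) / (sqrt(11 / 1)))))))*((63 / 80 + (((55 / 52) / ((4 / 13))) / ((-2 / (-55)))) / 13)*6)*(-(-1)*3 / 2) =452601*sqrt(11) / 4160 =360.84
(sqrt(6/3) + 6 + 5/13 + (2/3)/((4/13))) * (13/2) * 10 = 65 * sqrt(2) + 3335/6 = 647.76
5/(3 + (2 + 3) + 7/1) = 1/3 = 0.33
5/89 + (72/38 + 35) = 62484/1691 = 36.95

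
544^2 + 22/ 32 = 4734987/ 16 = 295936.69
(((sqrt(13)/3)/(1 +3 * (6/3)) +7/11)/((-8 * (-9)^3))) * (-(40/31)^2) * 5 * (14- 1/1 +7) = -140000/7706259- 20000 * sqrt(13)/14711949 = -0.02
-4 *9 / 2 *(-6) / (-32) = -27 / 8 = -3.38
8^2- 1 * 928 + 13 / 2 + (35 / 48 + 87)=-36949 / 48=-769.77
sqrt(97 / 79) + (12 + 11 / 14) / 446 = 179 / 6244 + sqrt(7663) / 79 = 1.14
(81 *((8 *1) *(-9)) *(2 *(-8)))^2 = 8707129344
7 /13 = 0.54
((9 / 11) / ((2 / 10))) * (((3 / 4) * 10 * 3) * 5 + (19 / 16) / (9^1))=81095 / 176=460.77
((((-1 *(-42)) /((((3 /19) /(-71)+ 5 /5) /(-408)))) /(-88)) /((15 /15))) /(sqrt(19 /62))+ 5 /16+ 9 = 149 /16+ 76041 *sqrt(1178) /7403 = 361.86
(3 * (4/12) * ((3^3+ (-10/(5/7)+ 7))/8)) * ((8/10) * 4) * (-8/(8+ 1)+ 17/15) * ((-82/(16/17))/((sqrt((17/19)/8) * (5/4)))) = -3608 * sqrt(646)/225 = -407.57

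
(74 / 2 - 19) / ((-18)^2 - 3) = 6 / 107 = 0.06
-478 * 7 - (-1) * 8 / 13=-43490 / 13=-3345.38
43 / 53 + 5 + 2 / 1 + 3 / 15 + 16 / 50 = 11039 / 1325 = 8.33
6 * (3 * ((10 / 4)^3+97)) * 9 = 72981 / 4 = 18245.25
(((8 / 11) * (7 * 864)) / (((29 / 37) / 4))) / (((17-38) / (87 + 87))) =-2045952 / 11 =-185995.64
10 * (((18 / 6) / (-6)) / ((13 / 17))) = -6.54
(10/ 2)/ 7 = 5/ 7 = 0.71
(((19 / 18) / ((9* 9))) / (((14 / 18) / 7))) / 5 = 19 / 810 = 0.02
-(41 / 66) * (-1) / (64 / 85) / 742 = 0.00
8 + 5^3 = 133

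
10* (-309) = -3090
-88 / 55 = -8 / 5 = -1.60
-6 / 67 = -0.09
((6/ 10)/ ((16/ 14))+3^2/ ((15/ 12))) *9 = 2781/ 40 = 69.52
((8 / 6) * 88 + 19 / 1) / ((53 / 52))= 21268 / 159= 133.76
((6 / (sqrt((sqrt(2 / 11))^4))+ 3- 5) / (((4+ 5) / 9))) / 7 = 31 / 7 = 4.43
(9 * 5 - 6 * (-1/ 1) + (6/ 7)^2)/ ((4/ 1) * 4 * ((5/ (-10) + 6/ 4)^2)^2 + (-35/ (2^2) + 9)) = 3.18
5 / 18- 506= -9103 / 18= -505.72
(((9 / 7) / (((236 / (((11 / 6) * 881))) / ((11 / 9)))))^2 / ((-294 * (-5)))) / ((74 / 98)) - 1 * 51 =-5550441014639 / 109054995840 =-50.90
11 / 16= 0.69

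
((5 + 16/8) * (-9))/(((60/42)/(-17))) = 7497/10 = 749.70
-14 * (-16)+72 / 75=5624 / 25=224.96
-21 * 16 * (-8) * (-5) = -13440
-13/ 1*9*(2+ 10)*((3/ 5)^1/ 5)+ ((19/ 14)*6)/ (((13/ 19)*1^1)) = -356217/ 2275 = -156.58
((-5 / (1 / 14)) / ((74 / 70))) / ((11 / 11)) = -66.22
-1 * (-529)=529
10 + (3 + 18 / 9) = 15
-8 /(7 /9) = -72 /7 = -10.29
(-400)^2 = 160000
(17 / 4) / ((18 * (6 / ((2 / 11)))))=17 / 2376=0.01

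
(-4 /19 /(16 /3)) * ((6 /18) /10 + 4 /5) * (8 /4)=-5 /76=-0.07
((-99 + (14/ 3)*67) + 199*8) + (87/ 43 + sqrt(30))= sqrt(30) + 233192/ 129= 1813.17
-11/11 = -1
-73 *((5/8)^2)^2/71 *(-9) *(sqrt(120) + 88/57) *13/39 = 501875/690688 + 136875 *sqrt(30)/145408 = 5.88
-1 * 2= -2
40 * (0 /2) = 0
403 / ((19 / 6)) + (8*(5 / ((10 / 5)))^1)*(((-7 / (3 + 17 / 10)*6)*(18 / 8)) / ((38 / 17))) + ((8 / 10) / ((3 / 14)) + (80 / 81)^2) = -1404022724 / 29294865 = -47.93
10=10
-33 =-33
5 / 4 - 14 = -51 / 4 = -12.75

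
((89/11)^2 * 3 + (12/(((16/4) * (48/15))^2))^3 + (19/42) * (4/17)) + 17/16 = 9163208341855847/46382425571328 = 197.56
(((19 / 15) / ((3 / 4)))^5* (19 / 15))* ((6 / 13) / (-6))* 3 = -48174982144 / 11994328125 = -4.02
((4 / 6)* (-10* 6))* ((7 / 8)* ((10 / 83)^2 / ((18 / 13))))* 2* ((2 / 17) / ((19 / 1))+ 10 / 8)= -6153875 / 6675441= -0.92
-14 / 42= -1 / 3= -0.33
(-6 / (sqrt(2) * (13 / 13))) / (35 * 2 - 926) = 3 * sqrt(2) / 856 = 0.00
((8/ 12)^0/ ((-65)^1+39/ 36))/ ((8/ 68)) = -102/ 767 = -0.13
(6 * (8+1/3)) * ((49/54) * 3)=1225/9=136.11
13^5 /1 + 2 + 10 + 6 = 371311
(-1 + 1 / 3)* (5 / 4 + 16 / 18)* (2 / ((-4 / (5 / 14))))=55 / 216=0.25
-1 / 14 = -0.07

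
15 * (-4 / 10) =-6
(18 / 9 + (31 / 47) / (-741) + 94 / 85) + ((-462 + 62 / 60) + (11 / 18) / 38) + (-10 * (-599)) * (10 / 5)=11522.15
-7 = -7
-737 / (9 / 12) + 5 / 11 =-32413 / 33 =-982.21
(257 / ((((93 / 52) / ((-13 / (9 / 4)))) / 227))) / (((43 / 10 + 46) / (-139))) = 219270631840 / 421011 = 520819.25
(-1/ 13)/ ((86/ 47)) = -47/ 1118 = -0.04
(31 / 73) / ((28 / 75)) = 2325 / 2044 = 1.14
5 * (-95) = -475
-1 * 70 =-70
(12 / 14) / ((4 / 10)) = 15 / 7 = 2.14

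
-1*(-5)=5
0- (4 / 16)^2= -1 / 16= -0.06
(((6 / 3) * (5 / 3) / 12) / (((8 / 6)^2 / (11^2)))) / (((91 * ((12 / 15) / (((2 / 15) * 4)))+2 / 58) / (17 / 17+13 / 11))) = 4785 / 15838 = 0.30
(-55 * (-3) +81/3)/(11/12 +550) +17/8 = 130819/52888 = 2.47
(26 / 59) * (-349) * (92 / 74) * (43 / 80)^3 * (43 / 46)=-15511100137 / 558848000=-27.76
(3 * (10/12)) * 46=115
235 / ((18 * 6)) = 2.18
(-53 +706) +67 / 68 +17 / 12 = 66851 / 102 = 655.40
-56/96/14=-1/24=-0.04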